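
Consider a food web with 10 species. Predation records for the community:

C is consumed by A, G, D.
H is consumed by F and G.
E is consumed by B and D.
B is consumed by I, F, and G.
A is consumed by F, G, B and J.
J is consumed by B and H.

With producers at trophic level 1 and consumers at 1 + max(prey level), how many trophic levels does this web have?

5

Producers (level 1): C, E.
C → A → J → H → G gives G level 5.
No species has a prey at level 5, so no species reaches level 6.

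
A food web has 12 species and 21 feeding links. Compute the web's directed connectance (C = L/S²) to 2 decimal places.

C = 0.15

The web has S = 12 species and L = 21 feeding links.
C = L / S² = 21 / 144 = 0.1458 ≈ 0.15.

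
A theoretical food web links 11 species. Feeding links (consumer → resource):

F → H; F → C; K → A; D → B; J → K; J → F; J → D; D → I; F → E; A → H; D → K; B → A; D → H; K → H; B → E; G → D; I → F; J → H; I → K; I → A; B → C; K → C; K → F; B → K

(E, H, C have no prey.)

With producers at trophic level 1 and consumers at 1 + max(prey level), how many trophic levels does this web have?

Producers (level 1): E, H, C.
E → F → K → I → D → J gives J level 6.
No species has a prey at level 6, so no species reaches level 7.

6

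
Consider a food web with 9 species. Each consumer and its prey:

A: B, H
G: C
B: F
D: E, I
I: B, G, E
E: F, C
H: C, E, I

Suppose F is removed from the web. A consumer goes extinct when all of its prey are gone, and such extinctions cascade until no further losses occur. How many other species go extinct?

1

Remove F.
Round 1: B (all prey gone) → extinct.
No further losses. Total secondary extinctions: 1.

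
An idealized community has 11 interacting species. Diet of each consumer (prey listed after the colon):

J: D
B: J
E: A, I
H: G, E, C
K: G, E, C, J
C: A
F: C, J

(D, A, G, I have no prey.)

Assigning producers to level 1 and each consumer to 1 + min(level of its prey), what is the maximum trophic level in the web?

Producers (level 1): D, A, G, I.
Following each consumer down to its lowest-level prey: A → C → F (levels 1 through 3).
All prey of F (C 2, J 2) are at level 2 or above, so F is at level 1 + 2 = 3.
Every consumer has at least one prey at level 2 or below, so none exceeds level 3.

3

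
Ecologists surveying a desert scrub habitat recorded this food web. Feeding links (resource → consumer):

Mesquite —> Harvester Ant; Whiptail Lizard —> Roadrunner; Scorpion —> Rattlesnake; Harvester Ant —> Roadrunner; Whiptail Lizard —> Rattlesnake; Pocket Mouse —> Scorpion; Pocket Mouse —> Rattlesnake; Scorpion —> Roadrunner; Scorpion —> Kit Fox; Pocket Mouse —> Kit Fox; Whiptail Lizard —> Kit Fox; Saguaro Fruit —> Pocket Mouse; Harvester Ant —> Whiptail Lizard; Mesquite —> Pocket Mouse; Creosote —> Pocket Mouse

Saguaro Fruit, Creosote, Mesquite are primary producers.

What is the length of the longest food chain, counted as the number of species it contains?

One longest chain: Mesquite → Harvester Ant → Whiptail Lizard → Kit Fox.
It has 4 species and 3 links.

4 species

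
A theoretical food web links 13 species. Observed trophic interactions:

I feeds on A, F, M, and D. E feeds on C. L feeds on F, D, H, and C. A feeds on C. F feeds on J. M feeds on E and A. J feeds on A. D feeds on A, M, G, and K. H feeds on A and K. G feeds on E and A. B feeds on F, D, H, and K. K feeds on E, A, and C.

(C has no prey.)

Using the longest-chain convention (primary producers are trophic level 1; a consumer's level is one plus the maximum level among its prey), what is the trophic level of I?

C is a producer → level 1.
A eats C → level 2.
M eats A (level 2); other prey at levels: E 2 → level 3.
D eats M (level 3); other prey at levels: A 2, G 3, K 3 → level 4.
I eats D (level 4); other prey at levels: A 2, M 3, F 4 → level 5.

Trophic level 5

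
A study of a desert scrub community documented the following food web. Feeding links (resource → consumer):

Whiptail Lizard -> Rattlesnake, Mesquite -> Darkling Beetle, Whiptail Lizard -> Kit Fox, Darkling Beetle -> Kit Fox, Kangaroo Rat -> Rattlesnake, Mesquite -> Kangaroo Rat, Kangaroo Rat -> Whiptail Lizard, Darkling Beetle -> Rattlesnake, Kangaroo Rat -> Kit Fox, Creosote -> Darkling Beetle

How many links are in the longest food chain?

3 links

One longest chain: Mesquite → Kangaroo Rat → Whiptail Lizard → Rattlesnake.
It has 4 species and 3 links.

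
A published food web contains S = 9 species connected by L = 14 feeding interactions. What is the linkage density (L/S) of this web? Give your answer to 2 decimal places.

There are L = 14 links among S = 9 species.
L/S = 14/9 = 1.5556 ≈ 1.56.

L/S = 1.56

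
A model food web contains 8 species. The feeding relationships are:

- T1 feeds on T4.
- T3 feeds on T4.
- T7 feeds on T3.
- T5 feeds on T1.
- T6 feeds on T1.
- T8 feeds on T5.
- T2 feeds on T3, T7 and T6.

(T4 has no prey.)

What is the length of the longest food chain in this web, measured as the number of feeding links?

3 links

One longest chain: T4 → T1 → T5 → T8.
It has 4 species and 3 links.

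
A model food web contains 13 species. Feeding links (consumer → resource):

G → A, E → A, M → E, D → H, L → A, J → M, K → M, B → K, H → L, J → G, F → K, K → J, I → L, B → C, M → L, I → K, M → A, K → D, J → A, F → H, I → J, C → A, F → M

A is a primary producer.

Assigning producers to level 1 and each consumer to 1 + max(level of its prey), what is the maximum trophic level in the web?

Producers (level 1): A.
A → L → H → D → K → B gives B level 6.
No species has a prey at level 6, so no species reaches level 7.

6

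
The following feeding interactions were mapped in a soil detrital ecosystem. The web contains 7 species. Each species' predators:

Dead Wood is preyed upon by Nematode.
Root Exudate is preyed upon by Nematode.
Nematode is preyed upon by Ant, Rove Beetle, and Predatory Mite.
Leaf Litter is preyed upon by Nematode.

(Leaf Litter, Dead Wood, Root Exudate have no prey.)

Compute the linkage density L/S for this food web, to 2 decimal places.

L/S = 0.86

There are L = 6 links among S = 7 species.
L/S = 6/7 = 0.8571 ≈ 0.86.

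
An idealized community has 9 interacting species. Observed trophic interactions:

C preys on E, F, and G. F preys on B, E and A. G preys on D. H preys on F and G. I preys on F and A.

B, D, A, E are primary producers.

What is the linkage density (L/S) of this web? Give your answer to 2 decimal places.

L/S = 1.22

There are L = 11 links among S = 9 species.
L/S = 11/9 = 1.2222 ≈ 1.22.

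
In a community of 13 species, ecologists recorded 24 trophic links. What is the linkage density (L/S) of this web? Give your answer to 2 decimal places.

There are L = 24 links among S = 13 species.
L/S = 24/13 = 1.8462 ≈ 1.85.

L/S = 1.85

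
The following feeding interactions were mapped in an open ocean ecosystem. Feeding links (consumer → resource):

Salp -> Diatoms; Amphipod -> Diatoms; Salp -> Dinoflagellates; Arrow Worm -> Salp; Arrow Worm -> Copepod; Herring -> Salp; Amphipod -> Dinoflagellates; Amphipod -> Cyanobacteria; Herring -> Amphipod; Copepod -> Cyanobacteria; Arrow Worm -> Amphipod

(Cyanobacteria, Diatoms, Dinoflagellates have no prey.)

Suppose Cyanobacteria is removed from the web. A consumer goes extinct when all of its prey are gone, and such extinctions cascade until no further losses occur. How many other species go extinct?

Remove Cyanobacteria.
Round 1: Copepod (all prey gone) → extinct.
No further losses. Total secondary extinctions: 1.

1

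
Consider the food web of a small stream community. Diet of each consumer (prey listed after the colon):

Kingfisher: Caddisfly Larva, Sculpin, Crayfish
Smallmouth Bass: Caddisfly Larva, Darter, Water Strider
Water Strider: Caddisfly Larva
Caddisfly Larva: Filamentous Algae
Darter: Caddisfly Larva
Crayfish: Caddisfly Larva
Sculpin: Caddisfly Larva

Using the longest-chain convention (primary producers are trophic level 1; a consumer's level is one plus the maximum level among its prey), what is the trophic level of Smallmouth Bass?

Trophic level 4

Filamentous Algae is a producer → level 1.
Caddisfly Larva eats Filamentous Algae → level 2.
Darter eats Caddisfly Larva → level 3.
Smallmouth Bass eats Darter (level 3); other prey at levels: Caddisfly Larva 2, Water Strider 3 → level 4.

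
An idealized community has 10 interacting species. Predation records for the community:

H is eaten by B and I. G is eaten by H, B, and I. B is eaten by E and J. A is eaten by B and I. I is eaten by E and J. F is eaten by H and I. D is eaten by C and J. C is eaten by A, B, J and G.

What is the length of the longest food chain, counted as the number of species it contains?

One longest chain: D → C → G → H → B → E.
It has 6 species and 5 links.

6 species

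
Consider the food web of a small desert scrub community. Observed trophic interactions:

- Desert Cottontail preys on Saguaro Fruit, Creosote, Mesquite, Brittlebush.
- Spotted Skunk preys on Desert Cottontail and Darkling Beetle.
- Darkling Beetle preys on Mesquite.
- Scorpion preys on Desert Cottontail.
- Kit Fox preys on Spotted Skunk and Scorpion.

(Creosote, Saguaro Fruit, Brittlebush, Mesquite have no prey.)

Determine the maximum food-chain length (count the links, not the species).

3 links

One longest chain: Creosote → Desert Cottontail → Scorpion → Kit Fox.
It has 4 species and 3 links.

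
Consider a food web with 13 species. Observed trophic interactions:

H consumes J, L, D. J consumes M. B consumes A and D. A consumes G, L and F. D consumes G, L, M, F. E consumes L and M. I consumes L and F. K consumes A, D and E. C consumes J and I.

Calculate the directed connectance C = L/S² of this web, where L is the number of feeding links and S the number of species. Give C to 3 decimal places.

C = 0.130

The web has S = 13 species and L = 22 feeding links.
C = L / S² = 22 / 169 = 0.1302 ≈ 0.130.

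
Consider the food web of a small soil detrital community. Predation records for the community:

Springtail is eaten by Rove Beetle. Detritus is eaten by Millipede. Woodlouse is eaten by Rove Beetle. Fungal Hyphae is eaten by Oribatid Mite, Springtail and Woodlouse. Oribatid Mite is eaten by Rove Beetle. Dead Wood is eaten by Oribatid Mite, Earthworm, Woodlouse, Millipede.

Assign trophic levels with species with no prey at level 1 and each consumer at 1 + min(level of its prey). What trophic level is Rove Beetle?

Trophic level 3

Dead Wood has no prey (basal) → level 1.
Oribatid Mite eats Dead Wood → level 2.
Rove Beetle eats Oribatid Mite → level 3.
No prey of Rove Beetle is below level 2, so 3 is the minimum.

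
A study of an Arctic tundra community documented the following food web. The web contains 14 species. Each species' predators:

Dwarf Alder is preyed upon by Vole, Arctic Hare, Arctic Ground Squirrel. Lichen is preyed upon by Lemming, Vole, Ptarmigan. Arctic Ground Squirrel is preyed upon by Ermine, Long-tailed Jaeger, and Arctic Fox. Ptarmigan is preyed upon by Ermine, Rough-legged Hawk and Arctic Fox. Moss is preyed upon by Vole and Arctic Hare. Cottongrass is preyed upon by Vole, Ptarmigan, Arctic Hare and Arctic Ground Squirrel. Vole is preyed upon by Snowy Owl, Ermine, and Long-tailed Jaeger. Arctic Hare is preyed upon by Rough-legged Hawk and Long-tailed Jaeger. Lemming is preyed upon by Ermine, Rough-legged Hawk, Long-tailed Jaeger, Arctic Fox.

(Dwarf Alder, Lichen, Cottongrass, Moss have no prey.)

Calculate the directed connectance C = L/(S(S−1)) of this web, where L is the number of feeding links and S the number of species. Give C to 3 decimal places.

The web has S = 14 species and L = 27 feeding links.
C = L / (S(S−1)) = 27 / 182 = 0.1484 ≈ 0.148.

C = 0.148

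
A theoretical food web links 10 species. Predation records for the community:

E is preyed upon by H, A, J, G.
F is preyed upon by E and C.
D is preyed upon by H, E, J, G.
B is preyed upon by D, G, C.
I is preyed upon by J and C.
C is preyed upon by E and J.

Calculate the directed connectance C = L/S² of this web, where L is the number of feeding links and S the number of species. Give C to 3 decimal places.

C = 0.170

The web has S = 10 species and L = 17 feeding links.
C = L / S² = 17 / 100 = 0.1700 ≈ 0.170.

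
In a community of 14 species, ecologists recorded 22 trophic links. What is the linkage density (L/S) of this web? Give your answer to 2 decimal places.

L/S = 1.57

There are L = 22 links among S = 14 species.
L/S = 22/14 = 1.5714 ≈ 1.57.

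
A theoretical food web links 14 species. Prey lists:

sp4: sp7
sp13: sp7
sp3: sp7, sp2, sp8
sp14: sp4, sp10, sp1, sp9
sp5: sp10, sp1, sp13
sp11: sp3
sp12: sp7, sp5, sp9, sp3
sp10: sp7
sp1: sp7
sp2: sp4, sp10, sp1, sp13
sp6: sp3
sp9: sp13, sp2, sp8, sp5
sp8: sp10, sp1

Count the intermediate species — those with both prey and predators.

9

Intermediate species (has both prey and predators): sp4, sp10, sp1, sp13, sp2, sp8, sp5, sp9, sp3.
Count: 9.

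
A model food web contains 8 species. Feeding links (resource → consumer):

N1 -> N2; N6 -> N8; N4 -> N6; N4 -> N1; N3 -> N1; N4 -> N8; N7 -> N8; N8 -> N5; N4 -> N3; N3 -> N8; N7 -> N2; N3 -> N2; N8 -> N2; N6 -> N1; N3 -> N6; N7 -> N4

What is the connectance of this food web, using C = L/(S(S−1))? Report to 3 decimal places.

C = 0.286

The web has S = 8 species and L = 16 feeding links.
C = L / (S(S−1)) = 16 / 56 = 0.2857 ≈ 0.286.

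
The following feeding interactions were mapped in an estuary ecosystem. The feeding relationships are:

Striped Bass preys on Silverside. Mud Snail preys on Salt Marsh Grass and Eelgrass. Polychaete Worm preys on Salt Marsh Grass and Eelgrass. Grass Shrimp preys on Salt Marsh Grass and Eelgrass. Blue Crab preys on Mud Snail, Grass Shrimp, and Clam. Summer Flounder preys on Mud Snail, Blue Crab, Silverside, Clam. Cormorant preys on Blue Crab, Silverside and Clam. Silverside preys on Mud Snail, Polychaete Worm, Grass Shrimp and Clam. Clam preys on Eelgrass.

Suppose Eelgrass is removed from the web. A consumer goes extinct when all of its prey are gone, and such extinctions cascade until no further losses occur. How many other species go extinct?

Remove Eelgrass.
Round 1: Clam (all prey gone) → extinct.
No further losses. Total secondary extinctions: 1.

1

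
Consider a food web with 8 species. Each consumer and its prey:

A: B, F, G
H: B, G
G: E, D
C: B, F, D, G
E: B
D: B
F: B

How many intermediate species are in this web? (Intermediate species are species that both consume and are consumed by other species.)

4

Intermediate species (has both prey and predators): E, F, D, G.
Count: 4.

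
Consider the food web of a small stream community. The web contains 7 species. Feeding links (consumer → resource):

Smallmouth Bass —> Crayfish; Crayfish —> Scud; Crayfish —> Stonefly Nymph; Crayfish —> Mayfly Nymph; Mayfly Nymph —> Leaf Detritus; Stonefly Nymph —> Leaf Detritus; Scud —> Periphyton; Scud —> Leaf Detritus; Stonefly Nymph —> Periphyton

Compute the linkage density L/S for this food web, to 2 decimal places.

L/S = 1.29

There are L = 9 links among S = 7 species.
L/S = 9/7 = 1.2857 ≈ 1.29.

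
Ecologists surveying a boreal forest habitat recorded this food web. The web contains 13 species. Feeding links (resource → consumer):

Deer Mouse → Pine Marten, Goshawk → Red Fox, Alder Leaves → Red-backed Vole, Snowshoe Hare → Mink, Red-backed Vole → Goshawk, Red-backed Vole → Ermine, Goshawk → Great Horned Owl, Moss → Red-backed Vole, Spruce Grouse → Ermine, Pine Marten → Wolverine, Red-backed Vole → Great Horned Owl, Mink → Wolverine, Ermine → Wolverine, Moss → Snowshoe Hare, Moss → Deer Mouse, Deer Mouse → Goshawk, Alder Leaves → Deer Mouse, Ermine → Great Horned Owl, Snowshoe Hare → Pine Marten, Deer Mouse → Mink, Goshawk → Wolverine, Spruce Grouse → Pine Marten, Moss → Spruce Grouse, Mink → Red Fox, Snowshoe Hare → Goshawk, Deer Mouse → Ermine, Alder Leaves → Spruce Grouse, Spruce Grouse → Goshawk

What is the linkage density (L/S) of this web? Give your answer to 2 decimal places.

There are L = 28 links among S = 13 species.
L/S = 28/13 = 2.1538 ≈ 2.15.

L/S = 2.15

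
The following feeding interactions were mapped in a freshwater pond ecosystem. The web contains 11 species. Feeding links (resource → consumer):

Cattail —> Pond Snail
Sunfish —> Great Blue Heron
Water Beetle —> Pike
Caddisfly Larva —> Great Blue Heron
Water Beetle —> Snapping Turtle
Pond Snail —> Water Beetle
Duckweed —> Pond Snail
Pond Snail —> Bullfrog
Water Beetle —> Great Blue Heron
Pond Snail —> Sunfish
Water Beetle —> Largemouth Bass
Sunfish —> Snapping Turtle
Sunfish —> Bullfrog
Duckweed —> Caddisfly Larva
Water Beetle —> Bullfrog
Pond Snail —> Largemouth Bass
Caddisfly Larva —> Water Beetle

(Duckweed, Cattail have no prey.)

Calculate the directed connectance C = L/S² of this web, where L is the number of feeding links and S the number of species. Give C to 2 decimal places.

The web has S = 11 species and L = 17 feeding links.
C = L / S² = 17 / 121 = 0.1405 ≈ 0.14.

C = 0.14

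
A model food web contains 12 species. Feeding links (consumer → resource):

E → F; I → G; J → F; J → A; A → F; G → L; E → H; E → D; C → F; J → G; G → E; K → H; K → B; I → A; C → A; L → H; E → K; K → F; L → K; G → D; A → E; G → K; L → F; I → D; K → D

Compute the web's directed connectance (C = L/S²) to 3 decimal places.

The web has S = 12 species and L = 25 feeding links.
C = L / S² = 25 / 144 = 0.1736 ≈ 0.174.

C = 0.174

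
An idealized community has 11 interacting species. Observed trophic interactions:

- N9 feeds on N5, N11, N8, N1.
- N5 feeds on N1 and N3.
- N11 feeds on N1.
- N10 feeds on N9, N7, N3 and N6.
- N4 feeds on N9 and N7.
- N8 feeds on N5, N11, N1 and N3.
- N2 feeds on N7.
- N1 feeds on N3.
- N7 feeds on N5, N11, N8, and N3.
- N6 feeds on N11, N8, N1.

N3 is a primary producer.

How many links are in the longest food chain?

One longest chain: N3 → N1 → N5 → N8 → N9 → N4.
It has 6 species and 5 links.

5 links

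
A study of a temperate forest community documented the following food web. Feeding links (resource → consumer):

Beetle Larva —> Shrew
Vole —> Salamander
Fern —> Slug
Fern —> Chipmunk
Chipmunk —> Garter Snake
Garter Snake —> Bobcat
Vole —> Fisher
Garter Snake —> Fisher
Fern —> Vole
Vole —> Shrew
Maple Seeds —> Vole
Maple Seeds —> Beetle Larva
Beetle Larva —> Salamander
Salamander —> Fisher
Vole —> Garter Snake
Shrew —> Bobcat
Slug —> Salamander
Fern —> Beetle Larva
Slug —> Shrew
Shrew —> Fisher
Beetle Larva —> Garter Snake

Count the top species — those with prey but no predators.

Top species (has prey, but nothing eats it): Fisher, Bobcat.
Count: 2.

2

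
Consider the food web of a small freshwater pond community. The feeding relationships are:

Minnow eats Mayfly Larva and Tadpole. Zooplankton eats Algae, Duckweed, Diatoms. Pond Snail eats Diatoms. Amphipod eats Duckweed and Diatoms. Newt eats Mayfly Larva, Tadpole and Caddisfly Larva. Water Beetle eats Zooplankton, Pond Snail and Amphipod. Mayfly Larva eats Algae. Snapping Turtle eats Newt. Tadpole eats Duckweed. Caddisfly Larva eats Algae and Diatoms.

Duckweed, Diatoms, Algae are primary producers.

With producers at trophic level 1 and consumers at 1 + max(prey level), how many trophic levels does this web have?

4

Producers (level 1): Duckweed, Diatoms, Algae.
Duckweed → Tadpole → Newt → Snapping Turtle gives Snapping Turtle level 4.
No species has a prey at level 4, so no species reaches level 5.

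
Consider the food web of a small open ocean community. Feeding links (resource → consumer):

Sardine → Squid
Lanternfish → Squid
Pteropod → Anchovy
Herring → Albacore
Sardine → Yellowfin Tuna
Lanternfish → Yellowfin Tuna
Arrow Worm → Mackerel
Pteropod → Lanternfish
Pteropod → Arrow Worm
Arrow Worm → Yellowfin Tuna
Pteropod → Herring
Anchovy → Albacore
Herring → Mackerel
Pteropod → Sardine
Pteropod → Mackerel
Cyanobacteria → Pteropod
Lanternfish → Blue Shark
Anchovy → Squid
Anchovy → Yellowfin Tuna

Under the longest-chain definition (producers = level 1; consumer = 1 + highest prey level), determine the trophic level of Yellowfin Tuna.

Trophic level 4

Cyanobacteria is a producer → level 1.
Pteropod eats Cyanobacteria → level 2.
Anchovy eats Pteropod → level 3.
Yellowfin Tuna eats Anchovy (level 3); other prey at levels: Arrow Worm 3, Lanternfish 3, Sardine 3 → level 4.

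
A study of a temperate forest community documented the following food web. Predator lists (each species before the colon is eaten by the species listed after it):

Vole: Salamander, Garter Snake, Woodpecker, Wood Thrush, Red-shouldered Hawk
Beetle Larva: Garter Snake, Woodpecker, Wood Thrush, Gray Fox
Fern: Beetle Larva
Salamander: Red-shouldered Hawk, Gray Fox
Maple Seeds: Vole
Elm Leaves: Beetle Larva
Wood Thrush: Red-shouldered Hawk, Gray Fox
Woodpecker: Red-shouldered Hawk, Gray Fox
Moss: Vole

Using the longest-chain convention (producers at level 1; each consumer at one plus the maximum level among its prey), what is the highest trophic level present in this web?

4

Producers (level 1): Fern, Elm Leaves, Moss, Maple Seeds.
Fern → Beetle Larva → Woodpecker → Gray Fox gives Gray Fox level 4.
No species has a prey at level 4, so no species reaches level 5.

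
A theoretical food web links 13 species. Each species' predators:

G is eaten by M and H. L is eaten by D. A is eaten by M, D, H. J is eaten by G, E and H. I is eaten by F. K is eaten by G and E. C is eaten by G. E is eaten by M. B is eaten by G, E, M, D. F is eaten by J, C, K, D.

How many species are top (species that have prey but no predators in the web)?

3

Top species (has prey, but nothing eats it): D, M, H.
Count: 3.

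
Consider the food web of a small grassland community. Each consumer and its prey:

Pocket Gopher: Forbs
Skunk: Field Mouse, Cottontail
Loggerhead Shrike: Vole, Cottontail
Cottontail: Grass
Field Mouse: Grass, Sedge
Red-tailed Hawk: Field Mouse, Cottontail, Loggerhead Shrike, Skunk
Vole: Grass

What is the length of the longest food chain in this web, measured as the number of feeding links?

3 links

One longest chain: Grass → Field Mouse → Skunk → Red-tailed Hawk.
It has 4 species and 3 links.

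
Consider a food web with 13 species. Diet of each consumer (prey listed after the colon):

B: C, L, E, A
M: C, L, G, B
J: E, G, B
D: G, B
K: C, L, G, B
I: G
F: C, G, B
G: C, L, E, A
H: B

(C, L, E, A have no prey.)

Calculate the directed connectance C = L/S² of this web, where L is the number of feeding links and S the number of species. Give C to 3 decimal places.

The web has S = 13 species and L = 26 feeding links.
C = L / S² = 26 / 169 = 0.1538 ≈ 0.154.

C = 0.154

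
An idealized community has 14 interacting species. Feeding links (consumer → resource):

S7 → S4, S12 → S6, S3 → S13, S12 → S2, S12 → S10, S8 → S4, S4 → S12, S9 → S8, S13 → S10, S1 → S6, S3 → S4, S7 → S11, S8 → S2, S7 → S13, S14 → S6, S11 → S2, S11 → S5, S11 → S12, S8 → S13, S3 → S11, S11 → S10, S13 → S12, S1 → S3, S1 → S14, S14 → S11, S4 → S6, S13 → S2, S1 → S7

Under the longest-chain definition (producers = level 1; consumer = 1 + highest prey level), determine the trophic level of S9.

S6 is a producer → level 1.
S12 eats S6 (level 1); other prey at levels: S10 1, S2 1 → level 2.
S4 eats S12 (level 2); other prey at levels: S6 1 → level 3.
S8 eats S4 (level 3); other prey at levels: S2 1, S13 3 → level 4.
S9 eats S8 → level 5.

Trophic level 5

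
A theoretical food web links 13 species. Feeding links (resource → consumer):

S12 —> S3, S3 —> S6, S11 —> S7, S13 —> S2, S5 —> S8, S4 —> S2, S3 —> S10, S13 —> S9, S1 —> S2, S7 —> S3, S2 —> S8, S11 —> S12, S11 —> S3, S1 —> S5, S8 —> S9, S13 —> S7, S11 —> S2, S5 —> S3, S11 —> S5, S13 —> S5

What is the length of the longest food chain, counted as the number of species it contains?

One longest chain: S11 → S12 → S3 → S10.
It has 4 species and 3 links.

4 species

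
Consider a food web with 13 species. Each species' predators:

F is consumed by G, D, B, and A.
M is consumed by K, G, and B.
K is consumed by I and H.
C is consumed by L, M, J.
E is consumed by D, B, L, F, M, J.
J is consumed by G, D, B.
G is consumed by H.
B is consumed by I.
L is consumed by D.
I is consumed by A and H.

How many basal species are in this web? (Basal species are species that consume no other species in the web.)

Basal species (no prey listed): E, C.
Count: 2.

2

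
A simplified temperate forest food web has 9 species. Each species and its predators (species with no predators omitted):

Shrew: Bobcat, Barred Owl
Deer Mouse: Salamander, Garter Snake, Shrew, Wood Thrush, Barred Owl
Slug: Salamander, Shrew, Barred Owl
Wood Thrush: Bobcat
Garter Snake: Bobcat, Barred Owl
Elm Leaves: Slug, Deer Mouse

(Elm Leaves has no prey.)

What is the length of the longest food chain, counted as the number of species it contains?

One longest chain: Elm Leaves → Deer Mouse → Garter Snake → Bobcat.
It has 4 species and 3 links.

4 species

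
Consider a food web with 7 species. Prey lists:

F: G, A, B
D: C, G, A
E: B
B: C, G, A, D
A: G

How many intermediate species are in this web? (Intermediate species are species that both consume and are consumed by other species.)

Intermediate species (has both prey and predators): A, D, B.
Count: 3.

3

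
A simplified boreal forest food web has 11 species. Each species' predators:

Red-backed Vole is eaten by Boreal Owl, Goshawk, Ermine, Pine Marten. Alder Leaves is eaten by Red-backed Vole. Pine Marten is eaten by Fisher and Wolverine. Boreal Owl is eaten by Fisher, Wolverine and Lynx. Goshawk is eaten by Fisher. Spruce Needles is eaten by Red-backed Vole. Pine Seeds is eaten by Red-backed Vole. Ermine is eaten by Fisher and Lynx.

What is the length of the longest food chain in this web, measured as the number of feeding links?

3 links

One longest chain: Spruce Needles → Red-backed Vole → Boreal Owl → Lynx.
It has 4 species and 3 links.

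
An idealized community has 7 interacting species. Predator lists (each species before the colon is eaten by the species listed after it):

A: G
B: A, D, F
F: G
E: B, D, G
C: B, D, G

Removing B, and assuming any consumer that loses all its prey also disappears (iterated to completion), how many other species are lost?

Remove B.
Round 1: A (all prey gone), F (all prey gone) → extinct.
No further losses. Total secondary extinctions: 2.

2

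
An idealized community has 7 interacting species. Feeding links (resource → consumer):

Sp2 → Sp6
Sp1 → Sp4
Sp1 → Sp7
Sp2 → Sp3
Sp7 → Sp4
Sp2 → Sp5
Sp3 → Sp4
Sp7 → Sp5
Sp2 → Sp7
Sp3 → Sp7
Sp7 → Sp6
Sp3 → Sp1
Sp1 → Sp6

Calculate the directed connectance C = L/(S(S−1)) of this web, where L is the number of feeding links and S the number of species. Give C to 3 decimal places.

C = 0.310

The web has S = 7 species and L = 13 feeding links.
C = L / (S(S−1)) = 13 / 42 = 0.3095 ≈ 0.310.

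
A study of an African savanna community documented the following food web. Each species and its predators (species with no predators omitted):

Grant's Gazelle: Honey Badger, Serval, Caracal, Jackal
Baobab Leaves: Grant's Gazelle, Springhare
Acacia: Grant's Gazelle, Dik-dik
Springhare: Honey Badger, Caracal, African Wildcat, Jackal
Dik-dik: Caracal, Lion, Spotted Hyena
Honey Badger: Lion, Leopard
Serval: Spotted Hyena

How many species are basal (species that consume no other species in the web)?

Basal species (no prey listed): Acacia, Baobab Leaves.
Count: 2.

2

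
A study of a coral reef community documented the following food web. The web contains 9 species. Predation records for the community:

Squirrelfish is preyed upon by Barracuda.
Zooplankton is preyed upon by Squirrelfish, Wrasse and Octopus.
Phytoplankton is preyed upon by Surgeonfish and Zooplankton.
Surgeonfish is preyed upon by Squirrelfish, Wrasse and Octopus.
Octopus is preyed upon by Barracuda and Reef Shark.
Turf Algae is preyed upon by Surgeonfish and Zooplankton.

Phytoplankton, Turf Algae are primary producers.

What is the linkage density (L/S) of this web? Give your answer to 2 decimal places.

L/S = 1.44

There are L = 13 links among S = 9 species.
L/S = 13/9 = 1.4444 ≈ 1.44.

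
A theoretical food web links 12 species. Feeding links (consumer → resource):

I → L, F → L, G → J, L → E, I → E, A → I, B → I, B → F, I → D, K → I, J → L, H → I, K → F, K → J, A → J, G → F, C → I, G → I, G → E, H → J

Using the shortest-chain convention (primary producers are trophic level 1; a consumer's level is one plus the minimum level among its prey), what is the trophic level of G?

E is a producer → level 1.
G eats E → level 2.

Trophic level 2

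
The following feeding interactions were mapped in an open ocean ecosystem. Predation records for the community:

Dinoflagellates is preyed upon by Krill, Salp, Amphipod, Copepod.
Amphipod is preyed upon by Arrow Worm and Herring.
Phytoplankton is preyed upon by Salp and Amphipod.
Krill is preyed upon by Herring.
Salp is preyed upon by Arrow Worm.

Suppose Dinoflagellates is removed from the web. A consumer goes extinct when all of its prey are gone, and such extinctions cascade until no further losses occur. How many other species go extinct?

Remove Dinoflagellates.
Round 1: Krill (all prey gone), Copepod (all prey gone) → extinct.
No further losses. Total secondary extinctions: 2.

2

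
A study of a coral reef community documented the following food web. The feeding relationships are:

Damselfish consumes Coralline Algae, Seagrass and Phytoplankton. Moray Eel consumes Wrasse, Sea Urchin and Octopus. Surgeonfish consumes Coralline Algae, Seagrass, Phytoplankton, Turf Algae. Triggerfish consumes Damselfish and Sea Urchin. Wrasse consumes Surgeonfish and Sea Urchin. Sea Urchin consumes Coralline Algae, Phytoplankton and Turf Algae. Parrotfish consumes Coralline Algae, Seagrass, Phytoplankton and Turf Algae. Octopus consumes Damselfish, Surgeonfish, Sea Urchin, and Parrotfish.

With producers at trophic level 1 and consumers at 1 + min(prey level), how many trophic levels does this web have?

Producers (level 1): Seagrass, Phytoplankton, Coralline Algae, Turf Algae.
Following each consumer down to its lowest-level prey: Phytoplankton → Sea Urchin → Moray Eel (levels 1 through 3).
All prey of Moray Eel (Sea Urchin 2, Octopus 3, Wrasse 3) are at level 2 or above, so Moray Eel is at level 1 + 2 = 3.
Every consumer has at least one prey at level 2 or below, so none exceeds level 3.

3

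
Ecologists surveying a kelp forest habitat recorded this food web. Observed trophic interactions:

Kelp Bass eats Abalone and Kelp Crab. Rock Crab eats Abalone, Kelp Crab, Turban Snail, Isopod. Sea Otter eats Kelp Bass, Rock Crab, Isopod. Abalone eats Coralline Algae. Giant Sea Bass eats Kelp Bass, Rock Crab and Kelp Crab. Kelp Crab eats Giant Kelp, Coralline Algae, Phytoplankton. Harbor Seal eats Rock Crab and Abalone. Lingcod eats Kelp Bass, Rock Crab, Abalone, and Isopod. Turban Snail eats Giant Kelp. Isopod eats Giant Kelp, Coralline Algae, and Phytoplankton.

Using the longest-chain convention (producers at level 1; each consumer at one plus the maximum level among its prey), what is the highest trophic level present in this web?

4

Producers (level 1): Giant Kelp, Coralline Algae, Phytoplankton.
Giant Kelp → Turban Snail → Rock Crab → Harbor Seal gives Harbor Seal level 4.
No species has a prey at level 4, so no species reaches level 5.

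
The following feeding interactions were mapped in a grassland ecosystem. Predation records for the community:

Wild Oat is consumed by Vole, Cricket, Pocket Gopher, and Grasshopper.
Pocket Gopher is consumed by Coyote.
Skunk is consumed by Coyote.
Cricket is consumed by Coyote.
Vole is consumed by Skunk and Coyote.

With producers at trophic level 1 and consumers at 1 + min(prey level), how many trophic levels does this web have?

3

Producers (level 1): Wild Oat.
Following each consumer down to its lowest-level prey: Wild Oat → Cricket → Coyote (levels 1 through 3).
All prey of Coyote (Cricket 2, Pocket Gopher 2, Vole 2, Skunk 3) are at level 2 or above, so Coyote is at level 1 + 2 = 3.
Every consumer has at least one prey at level 2 or below, so none exceeds level 3.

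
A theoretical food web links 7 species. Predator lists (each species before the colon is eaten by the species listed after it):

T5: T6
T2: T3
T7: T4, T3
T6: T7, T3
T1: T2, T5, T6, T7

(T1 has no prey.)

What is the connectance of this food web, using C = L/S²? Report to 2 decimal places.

C = 0.20

The web has S = 7 species and L = 10 feeding links.
C = L / S² = 10 / 49 = 0.2041 ≈ 0.20.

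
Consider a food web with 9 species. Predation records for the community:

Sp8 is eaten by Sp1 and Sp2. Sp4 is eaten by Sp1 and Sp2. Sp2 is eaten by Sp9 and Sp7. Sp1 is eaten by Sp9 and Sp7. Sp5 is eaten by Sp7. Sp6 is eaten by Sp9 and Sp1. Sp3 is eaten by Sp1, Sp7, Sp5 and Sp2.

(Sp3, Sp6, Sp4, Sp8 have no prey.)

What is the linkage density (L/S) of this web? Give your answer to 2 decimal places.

L/S = 1.67

There are L = 15 links among S = 9 species.
L/S = 15/9 = 1.6667 ≈ 1.67.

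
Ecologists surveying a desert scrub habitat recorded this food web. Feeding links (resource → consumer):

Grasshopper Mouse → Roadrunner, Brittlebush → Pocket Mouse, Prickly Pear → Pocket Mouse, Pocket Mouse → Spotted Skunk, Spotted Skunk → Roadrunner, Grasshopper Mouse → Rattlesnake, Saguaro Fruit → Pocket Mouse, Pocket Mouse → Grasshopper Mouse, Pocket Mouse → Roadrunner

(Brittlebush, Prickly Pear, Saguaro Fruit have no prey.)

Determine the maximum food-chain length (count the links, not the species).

3 links

One longest chain: Brittlebush → Pocket Mouse → Grasshopper Mouse → Roadrunner.
It has 4 species and 3 links.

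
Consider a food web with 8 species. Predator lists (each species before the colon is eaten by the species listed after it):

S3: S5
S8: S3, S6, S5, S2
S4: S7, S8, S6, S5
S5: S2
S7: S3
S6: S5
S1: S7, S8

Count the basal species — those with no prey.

Basal species (no prey listed): S4, S1.
Count: 2.

2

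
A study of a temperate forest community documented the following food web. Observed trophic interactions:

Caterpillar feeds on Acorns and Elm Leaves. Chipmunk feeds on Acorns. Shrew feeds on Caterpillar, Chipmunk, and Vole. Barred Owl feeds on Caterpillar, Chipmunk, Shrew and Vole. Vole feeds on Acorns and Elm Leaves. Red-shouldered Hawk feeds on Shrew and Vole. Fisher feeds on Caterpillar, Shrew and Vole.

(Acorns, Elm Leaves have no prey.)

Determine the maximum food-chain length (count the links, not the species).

3 links

One longest chain: Acorns → Caterpillar → Shrew → Red-shouldered Hawk.
It has 4 species and 3 links.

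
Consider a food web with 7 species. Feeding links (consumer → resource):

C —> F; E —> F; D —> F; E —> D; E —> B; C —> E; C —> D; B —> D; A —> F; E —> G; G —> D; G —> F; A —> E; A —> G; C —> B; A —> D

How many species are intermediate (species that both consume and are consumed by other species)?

Intermediate species (has both prey and predators): D, G, B, E.
Count: 4.

4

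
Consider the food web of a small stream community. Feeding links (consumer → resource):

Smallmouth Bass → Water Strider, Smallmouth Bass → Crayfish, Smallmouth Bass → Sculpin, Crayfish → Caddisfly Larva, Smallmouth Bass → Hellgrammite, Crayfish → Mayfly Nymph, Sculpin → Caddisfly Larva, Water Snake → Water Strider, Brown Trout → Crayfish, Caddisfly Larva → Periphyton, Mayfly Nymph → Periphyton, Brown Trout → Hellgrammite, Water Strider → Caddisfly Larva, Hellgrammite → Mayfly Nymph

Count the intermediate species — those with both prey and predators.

6

Intermediate species (has both prey and predators): Caddisfly Larva, Mayfly Nymph, Sculpin, Water Strider, Crayfish, Hellgrammite.
Count: 6.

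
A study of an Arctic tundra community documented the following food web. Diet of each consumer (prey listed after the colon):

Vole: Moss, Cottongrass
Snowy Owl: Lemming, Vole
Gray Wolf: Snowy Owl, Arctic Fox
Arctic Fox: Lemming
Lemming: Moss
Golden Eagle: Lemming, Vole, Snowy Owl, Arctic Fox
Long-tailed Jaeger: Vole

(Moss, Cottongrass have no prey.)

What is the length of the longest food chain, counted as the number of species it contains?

One longest chain: Moss → Lemming → Snowy Owl → Golden Eagle.
It has 4 species and 3 links.

4 species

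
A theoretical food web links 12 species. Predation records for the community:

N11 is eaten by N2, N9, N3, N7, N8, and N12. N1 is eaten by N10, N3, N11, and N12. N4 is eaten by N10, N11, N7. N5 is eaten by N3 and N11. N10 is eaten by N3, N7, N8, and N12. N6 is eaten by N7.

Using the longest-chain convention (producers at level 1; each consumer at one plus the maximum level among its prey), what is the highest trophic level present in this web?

3

Producers (level 1): N4, N1, N5, N6.
N4 → N10 → N8 gives N8 level 3.
No species has a prey at level 3, so no species reaches level 4.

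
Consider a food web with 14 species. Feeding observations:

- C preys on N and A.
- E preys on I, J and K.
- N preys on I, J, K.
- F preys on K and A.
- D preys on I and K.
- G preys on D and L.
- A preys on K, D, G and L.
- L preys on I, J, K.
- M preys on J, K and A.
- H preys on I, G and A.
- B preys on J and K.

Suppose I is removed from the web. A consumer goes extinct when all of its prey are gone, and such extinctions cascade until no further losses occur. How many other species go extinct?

0

Remove I.
Every predator of it retains at least one other prey: N still has J, K; E still has J, K; D still has K; L still has J, K; H still has G, A.
No consumer loses all prey, so no secondary extinctions occur.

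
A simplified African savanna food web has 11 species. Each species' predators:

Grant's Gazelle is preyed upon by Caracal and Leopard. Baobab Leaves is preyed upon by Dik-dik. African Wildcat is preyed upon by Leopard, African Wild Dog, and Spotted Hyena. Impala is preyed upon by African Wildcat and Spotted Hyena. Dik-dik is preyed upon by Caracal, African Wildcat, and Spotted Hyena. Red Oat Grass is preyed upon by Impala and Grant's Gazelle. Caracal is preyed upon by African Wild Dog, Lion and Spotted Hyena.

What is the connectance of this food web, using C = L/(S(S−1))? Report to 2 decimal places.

C = 0.15

The web has S = 11 species and L = 16 feeding links.
C = L / (S(S−1)) = 16 / 110 = 0.1455 ≈ 0.15.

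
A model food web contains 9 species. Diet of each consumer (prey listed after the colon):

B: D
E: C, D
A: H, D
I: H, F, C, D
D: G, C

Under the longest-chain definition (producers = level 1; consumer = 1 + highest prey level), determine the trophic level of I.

G is a producer → level 1.
D eats G (level 1); other prey at levels: C 1 → level 2.
I eats D (level 2); other prey at levels: H 1, F 1, C 1 → level 3.

Trophic level 3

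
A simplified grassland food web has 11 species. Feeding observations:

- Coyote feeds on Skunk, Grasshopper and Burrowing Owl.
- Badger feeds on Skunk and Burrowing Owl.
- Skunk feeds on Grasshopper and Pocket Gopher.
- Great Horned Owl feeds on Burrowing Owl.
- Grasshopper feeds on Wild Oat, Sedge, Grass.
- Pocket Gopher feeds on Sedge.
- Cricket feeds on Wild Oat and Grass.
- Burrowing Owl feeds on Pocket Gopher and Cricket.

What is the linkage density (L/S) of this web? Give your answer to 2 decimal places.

L/S = 1.45

There are L = 16 links among S = 11 species.
L/S = 16/11 = 1.4545 ≈ 1.45.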